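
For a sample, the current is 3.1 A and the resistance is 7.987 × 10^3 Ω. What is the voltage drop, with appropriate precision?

voltage drop = 3.1 A × 7.987 × 10^3 Ω = 24759.7 V.
3.1 has 2 significant figures; 7.987 × 10^3 has 4.
Division/multiplication keeps the fewest: 2 significant figures.
Rounded: 2.5 × 10^4 V.

2.5 × 10^4 V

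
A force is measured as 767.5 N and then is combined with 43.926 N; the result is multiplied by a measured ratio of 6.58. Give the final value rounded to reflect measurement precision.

5.34 × 10³ N

767.5 N + 43.926 N = 811.426 N; the sum is limited to 1 decimal place (4 s.f.).
Carrying full precision, 811.426 × 6.58 = 5339.18308 N; 6.58 has 3 s.f., so the result keeps min(4, 3) = 3 s.f.
Rounded to 3 significant figures: 5.34 × 10³ N.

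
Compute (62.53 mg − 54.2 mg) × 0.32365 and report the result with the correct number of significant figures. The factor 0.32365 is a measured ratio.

2.7 mg

62.53 mg − 54.2 mg = 8.33 mg; the difference is limited to 1 decimal place (2 s.f.).
Carrying full precision, 8.33 × 0.32365 = 2.6960045 mg; 0.32365 has 5 s.f., so the result keeps min(2, 5) = 2 s.f.
Rounded to 2 significant figures: 2.7 mg.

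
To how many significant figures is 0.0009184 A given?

0.0009184: leading zeros are not significant.

4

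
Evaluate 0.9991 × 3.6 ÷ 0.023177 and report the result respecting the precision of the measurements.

0.9991 × 3.6 ÷ 0.023177 = 155.186607413…
Multiplication/division keeps the fewest significant figures: 0.9991 → 4 s.f., 3.6 → 2 s.f., 0.023177 → 5 s.f.; limit is 2.
Rounded to 2 significant figures: 1.6 × 10².

1.6 × 10²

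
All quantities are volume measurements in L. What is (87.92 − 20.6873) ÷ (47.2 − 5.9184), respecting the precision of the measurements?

1.63

87.92 − 20.6873 = 67.2327, limited to 2 d.p. → 4 s.f.; 47.2 − 5.9184 = 41.2816, limited to 1 d.p. → 3 s.f.
Carrying full precision, 67.2327 ÷ 41.2816 = 1.62863600248…; keep min(4, 3) = 3 s.f.
Rounded to 3 significant figures: 1.63.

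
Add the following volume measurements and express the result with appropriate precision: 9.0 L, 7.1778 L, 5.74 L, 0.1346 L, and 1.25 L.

23.3 L

9.0 L + 7.1778 L + 5.74 L + 0.1346 L + 1.25 L = 23.3024 L.
Addition/subtraction keeps the fewest decimal places: 9.0 → 1 decimal place, 7.1778 → 4 decimal places, 5.74 → 2 decimal places, 0.1346 → 4 decimal places, 1.25 → 2 decimal places; limit is 1.
Rounded to 1 decimal place: 23.3 L.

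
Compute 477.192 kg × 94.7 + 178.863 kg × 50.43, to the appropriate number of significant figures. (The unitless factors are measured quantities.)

477.192 × 94.7 = 45190.0824 → 4.52 × 10⁴ kg (3 s.f., last digit at the 10^2 place).
178.863 × 50.43 = 9020.06109 → 9.020 × 10³ kg (4 s.f., last digit at the 10^0 place).
Sum: 54210.14349 kg; keep the coarser place, 10^2.
Result: 5.42 × 10⁴ kg.

5.42 × 10⁴ kg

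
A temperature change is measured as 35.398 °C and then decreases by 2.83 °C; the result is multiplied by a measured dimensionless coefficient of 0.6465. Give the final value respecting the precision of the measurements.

35.398 °C − 2.83 °C = 32.568 °C; the difference is limited to 2 decimal places (4 s.f.).
Carrying full precision, 32.568 × 0.6465 = 21.055212 °C; 0.6465 has 4 s.f., so the result keeps min(4, 4) = 4 s.f.
Rounded to 4 significant figures: 21.06 °C.

21.06 °C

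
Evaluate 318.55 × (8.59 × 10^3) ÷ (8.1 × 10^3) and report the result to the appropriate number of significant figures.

318.55 × (8.59 × 10^3) ÷ (8.1 × 10^3) = 337.820308642…
Multiplication/division keeps the fewest significant figures: 318.55 → 5 s.f., 8.59 × 10^3 → 3 s.f., 8.1 × 10^3 → 2 s.f.; limit is 2.
Rounded to 2 significant figures: 3.4 × 10^2.

3.4 × 10^2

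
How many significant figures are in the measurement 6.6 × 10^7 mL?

2

6.6 × 10^7: in scientific notation every digit of the coefficient is significant.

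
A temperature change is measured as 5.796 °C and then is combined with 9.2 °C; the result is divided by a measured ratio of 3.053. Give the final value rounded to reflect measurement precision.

4.91 °C

5.796 °C + 9.2 °C = 14.996 °C; the sum is limited to 1 decimal place (3 s.f.).
Carrying full precision, 14.996 ÷ 3.053 = 4.91188994432… °C; 3.053 has 4 s.f., so the result keeps min(3, 4) = 3 s.f.
Rounded to 3 significant figures: 4.91 °C.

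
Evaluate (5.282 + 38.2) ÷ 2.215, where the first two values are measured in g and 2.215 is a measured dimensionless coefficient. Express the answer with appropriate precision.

19.6 g

5.282 g + 38.2 g = 43.482 g; the sum is limited to 1 decimal place (3 s.f.).
Carrying full precision, 43.482 ÷ 2.215 = 19.6306997743… g; 2.215 has 4 s.f., so the result keeps min(3, 4) = 3 s.f.
Rounded to 3 significant figures: 19.6 g.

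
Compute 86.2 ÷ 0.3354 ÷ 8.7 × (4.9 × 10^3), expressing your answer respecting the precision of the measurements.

86.2 ÷ 0.3354 ÷ 8.7 × (4.9 × 10^3) = 144750.820773…
Multiplication/division keeps the fewest significant figures: 86.2 → 3 s.f., 0.3354 → 4 s.f., 8.7 → 2 s.f., 4.9 × 10^3 → 2 s.f.; limit is 2.
Rounded to 2 significant figures: 1.4 × 10^5.

1.4 × 10^5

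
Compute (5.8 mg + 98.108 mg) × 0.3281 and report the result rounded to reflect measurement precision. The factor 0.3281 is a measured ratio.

5.8 mg + 98.108 mg = 103.908 mg; the sum is limited to 1 decimal place (4 s.f.).
Carrying full precision, 103.908 × 0.3281 = 34.0922148 mg; 0.3281 has 4 s.f., so the result keeps min(4, 4) = 4 s.f.
Rounded to 4 significant figures: 34.09 mg.

34.09 mg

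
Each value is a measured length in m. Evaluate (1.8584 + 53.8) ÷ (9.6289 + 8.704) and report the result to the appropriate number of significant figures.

1.8584 + 53.8 = 55.6584, limited to 1 d.p. → 3 s.f.; 9.6289 + 8.704 = 18.3329, limited to 3 d.p. → 5 s.f.
Carrying full precision, 55.6584 ÷ 18.3329 = 3.03598448691…; keep min(3, 5) = 3 s.f.
Rounded to 3 significant figures: 3.04.

3.04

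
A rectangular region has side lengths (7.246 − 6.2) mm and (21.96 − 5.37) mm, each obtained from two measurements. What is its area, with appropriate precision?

17 mm²

7.246 − 6.2 = 1.046, limited to 1 d.p. → 2 s.f.; 21.96 − 5.37 = 16.59, limited to 2 d.p. → 4 s.f.
Carrying full precision, 1.046 × 16.59 = 17.35314; keep min(2, 4) = 2 s.f.
Rounded to 2 significant figures: 17 mm².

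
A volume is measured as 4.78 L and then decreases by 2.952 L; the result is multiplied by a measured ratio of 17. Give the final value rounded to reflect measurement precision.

31 L

4.78 L − 2.952 L = 1.828 L; the difference is limited to 2 decimal places (3 s.f.).
Carrying full precision, 1.828 × 17 = 31.076 L; 17 has 2 s.f., so the result keeps min(3, 2) = 2 s.f.
Rounded to 2 significant figures: 31 L.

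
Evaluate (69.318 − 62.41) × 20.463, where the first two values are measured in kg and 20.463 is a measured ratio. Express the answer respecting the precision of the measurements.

69.318 kg − 62.41 kg = 6.908 kg; the difference is limited to 2 decimal places (3 s.f.).
Carrying full precision, 6.908 × 20.463 = 141.358404 kg; 20.463 has 5 s.f., so the result keeps min(3, 5) = 3 s.f.
Rounded to 3 significant figures: 141 kg.

141 kg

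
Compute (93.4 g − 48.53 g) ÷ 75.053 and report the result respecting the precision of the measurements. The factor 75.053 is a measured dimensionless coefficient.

0.598 g

93.4 g − 48.53 g = 44.87 g; the difference is limited to 1 decimal place (3 s.f.).
Carrying full precision, 44.87 ÷ 75.053 = 0.597844190106… g; 75.053 has 5 s.f., so the result keeps min(3, 5) = 3 s.f.
Rounded to 3 significant figures: 0.598 g.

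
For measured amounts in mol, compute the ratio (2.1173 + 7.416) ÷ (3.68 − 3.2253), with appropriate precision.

2.1173 + 7.416 = 9.5333, limited to 3 d.p. → 4 s.f.; 3.68 − 3.2253 = 0.4547, limited to 2 d.p. → 2 s.f.
Carrying full precision, 9.5333 ÷ 0.4547 = 20.9661315153…; keep min(4, 2) = 2 s.f.
Rounded to 2 significant figures: 21.

21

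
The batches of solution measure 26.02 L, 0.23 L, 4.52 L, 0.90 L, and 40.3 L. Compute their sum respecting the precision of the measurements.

26.02 L + 0.23 L + 4.52 L + 0.90 L + 40.3 L = 71.97 L.
Addition/subtraction keeps the fewest decimal places: 26.02 → 2 decimal places, 0.23 → 2 decimal places, 4.52 → 2 decimal places, 0.90 → 2 decimal places, 40.3 → 1 decimal place; limit is 1.
Rounded to 1 decimal place: 72.0 L.

72.0 L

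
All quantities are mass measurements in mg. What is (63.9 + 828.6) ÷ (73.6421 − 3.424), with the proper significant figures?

63.9 + 828.6 = 892.5, limited to 1 d.p. → 4 s.f.; 73.6421 − 3.424 = 70.2181, limited to 3 d.p. → 5 s.f.
Carrying full precision, 892.5 ÷ 70.2181 = 12.7103980313…; keep min(4, 5) = 4 s.f.
Rounded to 4 significant figures: 12.71.

12.71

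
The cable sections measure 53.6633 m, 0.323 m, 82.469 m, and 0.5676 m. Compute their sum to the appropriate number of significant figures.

53.6633 m + 0.323 m + 82.469 m + 0.5676 m = 137.0229 m.
Addition/subtraction keeps the fewest decimal places: 53.6633 → 4 decimal places, 0.323 → 3 decimal places, 82.469 → 3 decimal places, 0.5676 → 4 decimal places; limit is 3.
Rounded to 3 decimal places: 137.023 m.

137.023 m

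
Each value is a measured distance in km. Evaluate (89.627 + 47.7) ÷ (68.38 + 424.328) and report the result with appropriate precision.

89.627 + 47.7 = 137.327, limited to 1 d.p. → 4 s.f.; 68.38 + 424.328 = 492.708, limited to 2 d.p. → 5 s.f.
Carrying full precision, 137.327 ÷ 492.708 = 0.278718835497…; keep min(4, 5) = 4 s.f.
Rounded to 4 significant figures: 0.2787.

0.2787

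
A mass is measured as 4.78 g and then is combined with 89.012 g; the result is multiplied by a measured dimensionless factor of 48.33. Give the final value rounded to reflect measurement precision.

4533 g

4.78 g + 89.012 g = 93.792 g; the sum is limited to 2 decimal places (4 s.f.).
Carrying full precision, 93.792 × 48.33 = 4532.96736 g; 48.33 has 4 s.f., so the result keeps min(4, 4) = 4 s.f.
Rounded to 4 significant figures: 4533 g.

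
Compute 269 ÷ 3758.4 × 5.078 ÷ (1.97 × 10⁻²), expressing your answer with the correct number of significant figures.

18.4

269 ÷ 3758.4 × 5.078 ÷ (1.97 × 10⁻²) = 18.4491240467…
Multiplication/division keeps the fewest significant figures: 269 → 3 s.f., 3758.4 → 5 s.f., 5.078 → 4 s.f., 1.97 × 10⁻² → 3 s.f.; limit is 3.
Rounded to 3 significant figures: 18.4.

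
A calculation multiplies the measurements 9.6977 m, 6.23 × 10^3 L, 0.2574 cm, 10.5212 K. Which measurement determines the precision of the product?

6.23 × 10^3 L

9.6977 m → 5 s.f.; 6.23 × 10^3 L → 3 s.f.; 0.2574 cm → 4 s.f.; 10.5212 K → 6 s.f.
The fewest is 3 significant figures, from 6.23 × 10^3 L.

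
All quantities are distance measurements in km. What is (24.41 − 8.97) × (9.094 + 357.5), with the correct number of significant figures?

24.41 − 8.97 = 15.44, limited to 2 d.p. → 4 s.f.; 9.094 + 357.5 = 366.594, limited to 1 d.p. → 4 s.f.
Carrying full precision, 15.44 × 366.594 = 5660.21136; keep min(4, 4) = 4 s.f.
Rounded to 4 significant figures: 5.660 × 10³ km².

5.660 × 10³ km²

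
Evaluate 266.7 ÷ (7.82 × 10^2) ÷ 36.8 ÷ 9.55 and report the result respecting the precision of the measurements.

266.7 ÷ (7.82 × 10^2) ÷ 36.8 ÷ 9.55 = 0.000970431918252…
Multiplication/division keeps the fewest significant figures: 266.7 → 4 s.f., 7.82 × 10^2 → 3 s.f., 36.8 → 3 s.f., 9.55 → 3 s.f.; limit is 3.
Rounded to 3 significant figures: 9.70 × 10^-4.

9.70 × 10^-4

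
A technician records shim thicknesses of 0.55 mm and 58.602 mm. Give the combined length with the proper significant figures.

59.15 mm

0.55 mm + 58.602 mm = 59.152 mm.
Addition/subtraction keeps the fewest decimal places: 0.55 → 2 decimal places, 58.602 → 3 decimal places; limit is 2.
Rounded to 2 decimal places: 59.15 mm.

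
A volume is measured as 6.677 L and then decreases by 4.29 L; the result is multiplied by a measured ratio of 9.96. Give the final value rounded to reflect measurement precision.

6.677 L − 4.29 L = 2.387 L; the difference is limited to 2 decimal places (3 s.f.).
Carrying full precision, 2.387 × 9.96 = 23.77452 L; 9.96 has 3 s.f., so the result keeps min(3, 3) = 3 s.f.
Rounded to 3 significant figures: 23.8 L.

23.8 L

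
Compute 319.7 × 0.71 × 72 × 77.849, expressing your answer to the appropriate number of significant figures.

1.3 × 10⁶

319.7 × 0.71 × 72 × 77.849 = 1272291.18934…
Multiplication/division keeps the fewest significant figures: 319.7 → 4 s.f., 0.71 → 2 s.f., 72 → 2 s.f., 77.849 → 5 s.f.; limit is 2.
Rounded to 2 significant figures: 1.3 × 10⁶.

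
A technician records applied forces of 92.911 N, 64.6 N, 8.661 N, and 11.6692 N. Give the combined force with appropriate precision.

177.8 N

92.911 N + 64.6 N + 8.661 N + 11.6692 N = 177.8412 N.
Addition/subtraction keeps the fewest decimal places: 92.911 → 3 decimal places, 64.6 → 1 decimal place, 8.661 → 3 decimal places, 11.6692 → 4 decimal places; limit is 1.
Rounded to 1 decimal place: 177.8 N.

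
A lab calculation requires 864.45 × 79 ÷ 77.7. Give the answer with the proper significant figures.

864.45 × 79 ÷ 77.7 = 878.913127413…
Multiplication/division keeps the fewest significant figures: 864.45 → 5 s.f., 79 → 2 s.f., 77.7 → 3 s.f.; limit is 2.
Rounded to 2 significant figures: 8.8 × 10^2.

8.8 × 10^2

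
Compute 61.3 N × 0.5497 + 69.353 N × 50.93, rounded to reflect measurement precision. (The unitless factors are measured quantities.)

61.3 × 0.5497 = 33.69661 → 33.7 N (3 s.f., last digit at the 10^-1 place).
69.353 × 50.93 = 3532.14829 → 3532 N (4 s.f., last digit at the 10^0 place).
Sum: 3565.8449 N; keep the coarser place, 10^0.
Result: 3566 N.

3566 N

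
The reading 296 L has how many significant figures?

296: every digit is nonzero and significant.

3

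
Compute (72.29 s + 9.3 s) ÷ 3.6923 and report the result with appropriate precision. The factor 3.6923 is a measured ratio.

72.29 s + 9.3 s = 81.59 s; the sum is limited to 1 decimal place (3 s.f.).
Carrying full precision, 81.59 ÷ 3.6923 = 22.0973377028… s; 3.6923 has 5 s.f., so the result keeps min(3, 5) = 3 s.f.
Rounded to 3 significant figures: 22.1 s.

22.1 s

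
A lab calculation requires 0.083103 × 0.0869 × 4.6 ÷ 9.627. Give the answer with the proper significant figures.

0.0035

0.083103 × 0.0869 × 4.6 ÷ 9.627 = 0.00345066928638…
Multiplication/division keeps the fewest significant figures: 0.083103 → 5 s.f., 0.0869 → 3 s.f., 4.6 → 2 s.f., 9.627 → 4 s.f.; limit is 2.
Rounded to 2 significant figures: 0.0035.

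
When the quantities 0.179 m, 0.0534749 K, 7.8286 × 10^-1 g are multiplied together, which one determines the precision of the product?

0.179 m

0.179 m → 3 s.f.; 0.0534749 K → 6 s.f.; 7.8286 × 10^-1 g → 5 s.f.
The fewest is 3 significant figures, from 0.179 m.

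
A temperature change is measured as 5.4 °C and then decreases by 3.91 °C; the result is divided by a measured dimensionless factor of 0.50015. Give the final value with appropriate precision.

3.0 °C

5.4 °C − 3.91 °C = 1.49 °C; the difference is limited to 1 decimal place (2 s.f.).
Carrying full precision, 1.49 ÷ 0.50015 = 2.97910626812… °C; 0.50015 has 5 s.f., so the result keeps min(2, 5) = 2 s.f.
Rounded to 2 significant figures: 3.0 °C.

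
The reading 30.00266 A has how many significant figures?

7

30.00266: zeros between nonzero digits are significant.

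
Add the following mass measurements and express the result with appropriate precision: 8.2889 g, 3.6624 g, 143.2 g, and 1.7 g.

8.2889 g + 3.6624 g + 143.2 g + 1.7 g = 156.8513 g.
Addition/subtraction keeps the fewest decimal places: 8.2889 → 4 decimal places, 3.6624 → 4 decimal places, 143.2 → 1 decimal place, 1.7 → 1 decimal place; limit is 1.
Rounded to 1 decimal place: 156.9 g.

156.9 g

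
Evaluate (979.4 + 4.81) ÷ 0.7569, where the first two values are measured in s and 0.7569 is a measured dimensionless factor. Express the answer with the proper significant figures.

1300. s

979.4 s + 4.81 s = 984.21 s; the sum is limited to 1 decimal place (4 s.f.).
Carrying full precision, 984.21 ÷ 0.7569 = 1300.31708284… s; 0.7569 has 4 s.f., so the result keeps min(4, 4) = 4 s.f.
Rounded to 4 significant figures: 1300. s.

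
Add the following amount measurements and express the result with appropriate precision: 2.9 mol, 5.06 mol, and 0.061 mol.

8.0 mol

2.9 mol + 5.06 mol + 0.061 mol = 8.021 mol.
Addition/subtraction keeps the fewest decimal places: 2.9 → 1 decimal place, 5.06 → 2 decimal places, 0.061 → 3 decimal places; limit is 1.
Rounded to 1 decimal place: 8.0 mol.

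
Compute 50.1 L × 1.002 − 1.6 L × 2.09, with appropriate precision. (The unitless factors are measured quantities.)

50.1 × 1.002 = 50.2002 → 50.2 L (3 s.f., last digit at the 10^-1 place).
1.6 × 2.09 = 3.344 → 3.3 L (2 s.f., last digit at the 10^-1 place).
Difference: 46.8562 L; keep the coarser place, 10^-1.
Result: 46.9 L.

46.9 L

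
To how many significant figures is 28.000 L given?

28.000: trailing zeros after a decimal point are significant.

5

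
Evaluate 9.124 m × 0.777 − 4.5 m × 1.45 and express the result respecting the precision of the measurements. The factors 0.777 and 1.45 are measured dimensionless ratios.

9.124 × 0.777 = 7.089348 → 7.09 m (3 s.f., last digit at the 10^-2 place).
4.5 × 1.45 = 6.525 → 6.5 m (2 s.f., last digit at the 10^-1 place).
Difference: 0.564348 m; keep the coarser place, 10^-1.
Result: 0.6 m.

0.6 m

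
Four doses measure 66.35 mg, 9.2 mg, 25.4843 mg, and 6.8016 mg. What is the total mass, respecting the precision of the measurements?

107.8 mg

66.35 mg + 9.2 mg + 25.4843 mg + 6.8016 mg = 107.8359 mg.
Addition/subtraction keeps the fewest decimal places: 66.35 → 2 decimal places, 9.2 → 1 decimal place, 25.4843 → 4 decimal places, 6.8016 → 4 decimal places; limit is 1.
Rounded to 1 decimal place: 107.8 mg.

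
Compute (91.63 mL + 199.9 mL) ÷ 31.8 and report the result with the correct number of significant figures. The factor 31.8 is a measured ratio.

9.17 mL

91.63 mL + 199.9 mL = 291.53 mL; the sum is limited to 1 decimal place (4 s.f.).
Carrying full precision, 291.53 ÷ 31.8 = 9.16761006289… mL; 31.8 has 3 s.f., so the result keeps min(4, 3) = 3 s.f.
Rounded to 3 significant figures: 9.17 mL.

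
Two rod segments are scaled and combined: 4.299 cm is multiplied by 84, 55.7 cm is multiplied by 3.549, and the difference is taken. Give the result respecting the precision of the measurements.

1.6 × 10^2 cm

4.299 × 84 = 361.116 → 3.6 × 10^2 cm (2 s.f., last digit at the 10^1 place).
55.7 × 3.549 = 197.6793 → 198 cm (3 s.f., last digit at the 10^0 place).
Difference: 163.4367 cm; keep the coarser place, 10^1.
Result: 1.6 × 10^2 cm.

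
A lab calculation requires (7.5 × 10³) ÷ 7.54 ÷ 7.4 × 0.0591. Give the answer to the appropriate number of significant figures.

(7.5 × 10³) ÷ 7.54 ÷ 7.4 × 0.0591 = 7.94411785791…
Multiplication/division keeps the fewest significant figures: 7.5 × 10³ → 2 s.f., 7.54 → 3 s.f., 7.4 → 2 s.f., 0.0591 → 3 s.f.; limit is 2.
Rounded to 2 significant figures: 7.9.

7.9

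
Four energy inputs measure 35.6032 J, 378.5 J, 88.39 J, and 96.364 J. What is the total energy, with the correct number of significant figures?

598.9 J

35.6032 J + 378.5 J + 88.39 J + 96.364 J = 598.8572 J.
Addition/subtraction keeps the fewest decimal places: 35.6032 → 4 decimal places, 378.5 → 1 decimal place, 88.39 → 2 decimal places, 96.364 → 3 decimal places; limit is 1.
Rounded to 1 decimal place: 598.9 J.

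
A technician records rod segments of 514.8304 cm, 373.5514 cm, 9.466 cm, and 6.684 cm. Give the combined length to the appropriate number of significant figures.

514.8304 cm + 373.5514 cm + 9.466 cm + 6.684 cm = 904.5318 cm.
Addition/subtraction keeps the fewest decimal places: 514.8304 → 4 decimal places, 373.5514 → 4 decimal places, 9.466 → 3 decimal places, 6.684 → 3 decimal places; limit is 3.
Rounded to 3 decimal places: 904.532 cm.

904.532 cm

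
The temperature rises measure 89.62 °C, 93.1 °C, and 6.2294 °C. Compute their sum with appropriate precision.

1.889 × 10² °C

89.62 °C + 93.1 °C + 6.2294 °C = 188.9494 °C.
Addition/subtraction keeps the fewest decimal places: 89.62 → 2 decimal places, 93.1 → 1 decimal place, 6.2294 → 4 decimal places; limit is 1.
Rounded to 1 decimal place: 1.889 × 10² °C.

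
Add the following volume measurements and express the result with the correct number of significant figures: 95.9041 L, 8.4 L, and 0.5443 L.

95.9041 L + 8.4 L + 0.5443 L = 104.8484 L.
Addition/subtraction keeps the fewest decimal places: 95.9041 → 4 decimal places, 8.4 → 1 decimal place, 0.5443 → 4 decimal places; limit is 1.
Rounded to 1 decimal place: 104.8 L.

104.8 L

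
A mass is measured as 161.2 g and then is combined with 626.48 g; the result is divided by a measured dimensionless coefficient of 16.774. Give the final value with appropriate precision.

161.2 g + 626.48 g = 787.68 g; the sum is limited to 1 decimal place (4 s.f.).
Carrying full precision, 787.68 ÷ 16.774 = 46.9583879814… g; 16.774 has 5 s.f., so the result keeps min(4, 5) = 4 s.f.
Rounded to 4 significant figures: 46.96 g.

46.96 g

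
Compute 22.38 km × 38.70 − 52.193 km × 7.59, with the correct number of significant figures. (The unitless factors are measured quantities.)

22.38 × 38.70 = 866.106 → 866.1 km (4 s.f., last digit at the 10^-1 place).
52.193 × 7.59 = 396.14487 → 396 km (3 s.f., last digit at the 10^0 place).
Difference: 469.96113 km; keep the coarser place, 10^0.
Result: 4.70 × 10² km.

4.70 × 10² km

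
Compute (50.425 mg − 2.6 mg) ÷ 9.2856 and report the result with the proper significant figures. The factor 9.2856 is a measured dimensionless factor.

50.425 mg − 2.6 mg = 47.825 mg; the difference is limited to 1 decimal place (3 s.f.).
Carrying full precision, 47.825 ÷ 9.2856 = 5.15044800551… mg; 9.2856 has 5 s.f., so the result keeps min(3, 5) = 3 s.f.
Rounded to 3 significant figures: 5.15 mg.

5.15 mg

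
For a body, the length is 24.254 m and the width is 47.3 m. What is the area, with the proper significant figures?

1.15 × 10^3 m²

area = 24.254 m × 47.3 m = 1147.2142 m².
24.254 has 5 significant figures; 47.3 has 3.
Division/multiplication keeps the fewest: 3 significant figures.
Rounded: 1.15 × 10^3 m².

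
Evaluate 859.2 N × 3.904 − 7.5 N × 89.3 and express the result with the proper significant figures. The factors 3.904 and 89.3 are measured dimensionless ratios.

2.68 × 10³ N

859.2 × 3.904 = 3354.3168 → 3354 N (4 s.f., last digit at the 10^0 place).
7.5 × 89.3 = 669.75 → 6.7 × 10² N (2 s.f., last digit at the 10^1 place).
Difference: 2684.5668 N; keep the coarser place, 10^1.
Result: 2.68 × 10³ N.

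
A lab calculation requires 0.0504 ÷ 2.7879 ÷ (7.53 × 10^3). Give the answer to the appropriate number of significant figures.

0.0504 ÷ 2.7879 ÷ (7.53 × 10^3) = 0.00000240081318972…
Multiplication/division keeps the fewest significant figures: 0.0504 → 3 s.f., 2.7879 → 5 s.f., 7.53 × 10^3 → 3 s.f.; limit is 3.
Rounded to 3 significant figures: 2.40 × 10^-6.

2.40 × 10^-6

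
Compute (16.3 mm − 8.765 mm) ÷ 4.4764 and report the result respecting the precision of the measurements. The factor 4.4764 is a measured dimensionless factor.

1.7 mm

16.3 mm − 8.765 mm = 7.535 mm; the difference is limited to 1 decimal place (2 s.f.).
Carrying full precision, 7.535 ÷ 4.4764 = 1.68327227236… mm; 4.4764 has 5 s.f., so the result keeps min(2, 5) = 2 s.f.
Rounded to 2 significant figures: 1.7 mm.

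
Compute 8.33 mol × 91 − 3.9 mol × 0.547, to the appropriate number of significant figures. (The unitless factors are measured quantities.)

7.6 × 10² mol

8.33 × 91 = 758.03 → 7.6 × 10² mol (2 s.f., last digit at the 10^1 place).
3.9 × 0.547 = 2.1333 → 2.1 mol (2 s.f., last digit at the 10^-1 place).
Difference: 755.8967 mol; keep the coarser place, 10^1.
Result: 7.6 × 10² mol.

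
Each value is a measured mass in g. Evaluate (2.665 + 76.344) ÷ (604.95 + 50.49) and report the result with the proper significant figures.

0.12054

2.665 + 76.344 = 79.009, limited to 3 d.p. → 5 s.f.; 604.95 + 50.49 = 655.44, limited to 2 d.p. → 5 s.f.
Carrying full precision, 79.009 ÷ 655.44 = 0.120543451727…; keep min(5, 5) = 5 s.f.
Rounded to 5 significant figures: 0.12054.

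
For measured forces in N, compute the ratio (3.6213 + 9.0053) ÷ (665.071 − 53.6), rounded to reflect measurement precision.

0.02065

3.6213 + 9.0053 = 12.6266, limited to 4 d.p. → 6 s.f.; 665.071 − 53.6 = 611.471, limited to 1 d.p. → 4 s.f.
Carrying full precision, 12.6266 ÷ 611.471 = 0.0206495483841…; keep min(6, 4) = 4 s.f.
Rounded to 4 significant figures: 0.02065.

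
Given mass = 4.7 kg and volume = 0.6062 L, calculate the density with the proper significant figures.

density = 4.7 kg ÷ 0.6062 L = 7.75321676015… kg/L.
4.7 has 2 significant figures; 0.6062 has 4.
Division/multiplication keeps the fewest: 2 significant figures.
Rounded: 7.8 kg/L.

7.8 kg/L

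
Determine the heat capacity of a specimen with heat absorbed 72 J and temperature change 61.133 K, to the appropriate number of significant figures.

1.2 J/K

heat capacity = 72 J ÷ 61.133 K = 1.17775996598… J/K.
72 has 2 significant figures; 61.133 has 5.
Division/multiplication keeps the fewest: 2 significant figures.
Rounded: 1.2 J/K.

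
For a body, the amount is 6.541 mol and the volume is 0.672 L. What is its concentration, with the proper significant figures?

concentration = 6.541 mol ÷ 0.672 L = 9.73363095238… mol/L.
6.541 has 4 significant figures; 0.672 has 3.
Division/multiplication keeps the fewest: 3 significant figures.
Rounded: 9.73 mol/L.

9.73 mol/L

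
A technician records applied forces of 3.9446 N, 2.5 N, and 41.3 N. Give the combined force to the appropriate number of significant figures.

3.9446 N + 2.5 N + 41.3 N = 47.7446 N.
Addition/subtraction keeps the fewest decimal places: 3.9446 → 4 decimal places, 2.5 → 1 decimal place, 41.3 → 1 decimal place; limit is 1.
Rounded to 1 decimal place: 47.7 N.

47.7 N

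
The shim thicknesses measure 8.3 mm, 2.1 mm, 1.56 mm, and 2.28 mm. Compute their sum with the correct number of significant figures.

14.2 mm

8.3 mm + 2.1 mm + 1.56 mm + 2.28 mm = 14.24 mm.
Addition/subtraction keeps the fewest decimal places: 8.3 → 1 decimal place, 2.1 → 1 decimal place, 1.56 → 2 decimal places, 2.28 → 2 decimal places; limit is 1.
Rounded to 1 decimal place: 14.2 mm.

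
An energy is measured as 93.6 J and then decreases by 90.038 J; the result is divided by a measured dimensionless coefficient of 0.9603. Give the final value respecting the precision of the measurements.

3.7 J

93.6 J − 90.038 J = 3.562 J; the difference is limited to 1 decimal place (2 s.f.).
Carrying full precision, 3.562 ÷ 0.9603 = 3.70925752369… J; 0.9603 has 4 s.f., so the result keeps min(2, 4) = 2 s.f.
Rounded to 2 significant figures: 3.7 J.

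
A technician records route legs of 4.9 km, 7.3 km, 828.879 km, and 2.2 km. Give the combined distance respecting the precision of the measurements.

4.9 km + 7.3 km + 828.879 km + 2.2 km = 843.279 km.
Addition/subtraction keeps the fewest decimal places: 4.9 → 1 decimal place, 7.3 → 1 decimal place, 828.879 → 3 decimal places, 2.2 → 1 decimal place; limit is 1.
Rounded to 1 decimal place: 843.3 km.

843.3 km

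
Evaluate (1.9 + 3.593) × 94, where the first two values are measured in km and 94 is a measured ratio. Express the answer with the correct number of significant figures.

1.9 km + 3.593 km = 5.493 km; the sum is limited to 1 decimal place (2 s.f.).
Carrying full precision, 5.493 × 94 = 516.342 km; 94 has 2 s.f., so the result keeps min(2, 2) = 2 s.f.
Rounded to 2 significant figures: 5.2 × 10² km.

5.2 × 10² km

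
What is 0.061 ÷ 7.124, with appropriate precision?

0.061 ÷ 7.124 = 0.00856260527793…
Multiplication/division keeps the fewest significant figures: 0.061 → 2 s.f., 7.124 → 4 s.f.; limit is 2.
Rounded to 2 significant figures: 0.0086.

0.0086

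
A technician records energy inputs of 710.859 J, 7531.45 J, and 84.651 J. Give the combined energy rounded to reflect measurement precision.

710.859 J + 7531.45 J + 84.651 J = 8326.960 J.
Addition/subtraction keeps the fewest decimal places: 710.859 → 3 decimal places, 7531.45 → 2 decimal places, 84.651 → 3 decimal places; limit is 2.
Rounded to 2 decimal places: 8326.96 J.

8326.96 J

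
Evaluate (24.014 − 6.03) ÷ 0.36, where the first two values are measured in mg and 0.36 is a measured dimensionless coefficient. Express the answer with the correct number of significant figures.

24.014 mg − 6.03 mg = 17.984 mg; the difference is limited to 2 decimal places (4 s.f.).
Carrying full precision, 17.984 ÷ 0.36 = 49.9555555556… mg; 0.36 has 2 s.f., so the result keeps min(4, 2) = 2 s.f.
Rounded to 2 significant figures: 50. mg.

50. mg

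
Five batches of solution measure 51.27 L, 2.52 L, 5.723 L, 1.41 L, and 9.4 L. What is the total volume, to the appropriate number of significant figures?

70.3 L

51.27 L + 2.52 L + 5.723 L + 1.41 L + 9.4 L = 70.323 L.
Addition/subtraction keeps the fewest decimal places: 51.27 → 2 decimal places, 2.52 → 2 decimal places, 5.723 → 3 decimal places, 1.41 → 2 decimal places, 9.4 → 1 decimal place; limit is 1.
Rounded to 1 decimal place: 70.3 L.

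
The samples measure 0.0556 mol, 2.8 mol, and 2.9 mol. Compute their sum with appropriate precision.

0.0556 mol + 2.8 mol + 2.9 mol = 5.7556 mol.
Addition/subtraction keeps the fewest decimal places: 0.0556 → 4 decimal places, 2.8 → 1 decimal place, 2.9 → 1 decimal place; limit is 1.
Rounded to 1 decimal place: 5.8 mol.

5.8 mol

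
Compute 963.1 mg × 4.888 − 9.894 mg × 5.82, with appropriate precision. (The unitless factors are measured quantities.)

4.650 × 10³ mg

963.1 × 4.888 = 4707.6328 → 4708 mg (4 s.f., last digit at the 10^0 place).
9.894 × 5.82 = 57.58308 → 57.6 mg (3 s.f., last digit at the 10^-1 place).
Difference: 4650.04972 mg; keep the coarser place, 10^0.
Result: 4.650 × 10³ mg.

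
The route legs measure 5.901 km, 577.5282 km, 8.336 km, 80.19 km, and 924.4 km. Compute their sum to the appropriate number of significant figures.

5.901 km + 577.5282 km + 8.336 km + 80.19 km + 924.4 km = 1596.3552 km.
Addition/subtraction keeps the fewest decimal places: 5.901 → 3 decimal places, 577.5282 → 4 decimal places, 8.336 → 3 decimal places, 80.19 → 2 decimal places, 924.4 → 1 decimal place; limit is 1.
Rounded to 1 decimal place: 1596.4 km.

1596.4 km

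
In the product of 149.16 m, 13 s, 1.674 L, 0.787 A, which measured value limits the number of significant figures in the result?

13 s

149.16 m → 5 s.f.; 13 s → 2 s.f.; 1.674 L → 4 s.f.; 0.787 A → 3 s.f.
The fewest is 2 significant figures, from 13 s.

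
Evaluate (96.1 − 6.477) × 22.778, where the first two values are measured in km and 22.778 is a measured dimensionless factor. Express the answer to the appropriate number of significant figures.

2.04 × 10^3 km

96.1 km − 6.477 km = 89.623 km; the difference is limited to 1 decimal place (3 s.f.).
Carrying full precision, 89.623 × 22.778 = 2041.432694 km; 22.778 has 5 s.f., so the result keeps min(3, 5) = 3 s.f.
Rounded to 3 significant figures: 2.04 × 10^3 km.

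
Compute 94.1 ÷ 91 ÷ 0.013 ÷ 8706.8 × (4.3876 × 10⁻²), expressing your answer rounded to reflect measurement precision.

4.0 × 10⁻⁴

94.1 ÷ 91 ÷ 0.013 ÷ 8706.8 × (4.3876 × 10⁻²) = 0.000400842108582…
Multiplication/division keeps the fewest significant figures: 94.1 → 3 s.f., 91 → 2 s.f., 0.013 → 2 s.f., 8706.8 → 5 s.f., 4.3876 × 10⁻² → 5 s.f.; limit is 2.
Rounded to 2 significant figures: 4.0 × 10⁻⁴.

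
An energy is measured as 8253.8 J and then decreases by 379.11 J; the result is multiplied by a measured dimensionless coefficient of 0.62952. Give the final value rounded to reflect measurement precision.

4957.3 J

8253.8 J − 379.11 J = 7874.69 J; the difference is limited to 1 decimal place (5 s.f.).
Carrying full precision, 7874.69 × 0.62952 = 4957.2748488 J; 0.62952 has 5 s.f., so the result keeps min(5, 5) = 5 s.f.
Rounded to 5 significant figures: 4957.3 J.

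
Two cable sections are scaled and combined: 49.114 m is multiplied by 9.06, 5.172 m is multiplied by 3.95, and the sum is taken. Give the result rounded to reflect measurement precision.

465 m

49.114 × 9.06 = 444.97284 → 445 m (3 s.f., last digit at the 10^0 place).
5.172 × 3.95 = 20.4294 → 20.4 m (3 s.f., last digit at the 10^-1 place).
Sum: 465.40224 m; keep the coarser place, 10^0.
Result: 465 m.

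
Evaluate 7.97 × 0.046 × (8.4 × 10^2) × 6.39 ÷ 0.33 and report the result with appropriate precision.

7.97 × 0.046 × (8.4 × 10^2) × 6.39 ÷ 0.33 = 5963.24094545…
Multiplication/division keeps the fewest significant figures: 7.97 → 3 s.f., 0.046 → 2 s.f., 8.4 × 10^2 → 2 s.f., 6.39 → 3 s.f., 0.33 → 2 s.f.; limit is 2.
Rounded to 2 significant figures: 6.0 × 10^3.

6.0 × 10^3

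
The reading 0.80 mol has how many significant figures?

0.80: leading zeros are not significant; trailing zeros after a decimal point are significant.

2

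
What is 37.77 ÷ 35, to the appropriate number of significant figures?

1.1

37.77 ÷ 35 = 1.07914285714…
Multiplication/division keeps the fewest significant figures: 37.77 → 4 s.f., 35 → 2 s.f.; limit is 2.
Rounded to 2 significant figures: 1.1.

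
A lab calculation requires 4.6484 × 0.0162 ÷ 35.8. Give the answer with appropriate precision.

4.6484 × 0.0162 ÷ 35.8 = 0.00210346592179…
Multiplication/division keeps the fewest significant figures: 4.6484 → 5 s.f., 0.0162 → 3 s.f., 35.8 → 3 s.f.; limit is 3.
Rounded to 3 significant figures: 0.00210.

0.00210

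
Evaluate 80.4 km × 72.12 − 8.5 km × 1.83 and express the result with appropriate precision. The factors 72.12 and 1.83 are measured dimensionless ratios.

80.4 × 72.12 = 5798.448 → 5.80 × 10^3 km (3 s.f., last digit at the 10^1 place).
8.5 × 1.83 = 15.555 → 16 km (2 s.f., last digit at the 10^0 place).
Difference: 5782.893 km; keep the coarser place, 10^1.
Result: 5.78 × 10^3 km.

5.78 × 10^3 km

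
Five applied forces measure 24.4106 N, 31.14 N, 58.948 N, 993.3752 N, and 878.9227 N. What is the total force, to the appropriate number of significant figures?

24.4106 N + 31.14 N + 58.948 N + 993.3752 N + 878.9227 N = 1986.7965 N.
Addition/subtraction keeps the fewest decimal places: 24.4106 → 4 decimal places, 31.14 → 2 decimal places, 58.948 → 3 decimal places, 993.3752 → 4 decimal places, 878.9227 → 4 decimal places; limit is 2.
Rounded to 2 decimal places: 1986.80 N.

1986.80 N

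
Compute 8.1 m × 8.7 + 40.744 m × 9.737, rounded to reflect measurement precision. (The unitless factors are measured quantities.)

8.1 × 8.7 = 70.47 → 70. m (2 s.f., last digit at the 10^0 place).
40.744 × 9.737 = 396.724328 → 396.7 m (4 s.f., last digit at the 10^-1 place).
Sum: 467.194328 m; keep the coarser place, 10^0.
Result: 467 m.

467 m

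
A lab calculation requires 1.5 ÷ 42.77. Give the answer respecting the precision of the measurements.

1.5 ÷ 42.77 = 0.0350713116671…
Multiplication/division keeps the fewest significant figures: 1.5 → 2 s.f., 42.77 → 4 s.f.; limit is 2.
Rounded to 2 significant figures: 0.035.

0.035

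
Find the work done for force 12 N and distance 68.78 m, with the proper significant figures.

8.3 × 10² J

work done = 12 N × 68.78 m = 825.36 J.
12 has 2 significant figures; 68.78 has 4.
Division/multiplication keeps the fewest: 2 significant figures.
Rounded: 8.3 × 10² J.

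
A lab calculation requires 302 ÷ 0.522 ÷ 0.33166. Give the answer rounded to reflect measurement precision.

1.74 × 10³

302 ÷ 0.522 ÷ 0.33166 = 1744.38901677…
Multiplication/division keeps the fewest significant figures: 302 → 3 s.f., 0.522 → 3 s.f., 0.33166 → 5 s.f.; limit is 3.
Rounded to 3 significant figures: 1.74 × 10³.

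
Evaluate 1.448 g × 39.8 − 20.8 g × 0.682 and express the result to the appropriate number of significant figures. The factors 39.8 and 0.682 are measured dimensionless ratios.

43.4 g

1.448 × 39.8 = 57.6304 → 57.6 g (3 s.f., last digit at the 10^-1 place).
20.8 × 0.682 = 14.1856 → 14.2 g (3 s.f., last digit at the 10^-1 place).
Difference: 43.4448 g; keep the coarser place, 10^-1.
Result: 43.4 g.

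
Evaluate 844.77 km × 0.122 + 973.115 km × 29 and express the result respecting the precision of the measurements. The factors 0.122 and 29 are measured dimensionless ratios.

844.77 × 0.122 = 103.06194 → 103 km (3 s.f., last digit at the 10^0 place).
973.115 × 29 = 28220.335 → 2.8 × 10⁴ km (2 s.f., last digit at the 10^3 place).
Sum: 28323.39694 km; keep the coarser place, 10^3.
Result: 2.8 × 10⁴ km.

2.8 × 10⁴ km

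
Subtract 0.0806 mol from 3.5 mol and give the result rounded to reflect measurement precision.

3.4 mol

3.5 mol − 0.0806 mol = 3.4194 mol.
Addition/subtraction keeps the fewest decimal places: 3.5 → 1 decimal place, 0.0806 → 4 decimal places; limit is 1.
Rounded to 1 decimal place: 3.4 mol.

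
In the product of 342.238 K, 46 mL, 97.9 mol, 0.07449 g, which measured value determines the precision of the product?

342.238 K → 6 s.f.; 46 mL → 2 s.f.; 97.9 mol → 3 s.f.; 0.07449 g → 4 s.f.
The fewest is 2 significant figures, from 46 mL.

46 mL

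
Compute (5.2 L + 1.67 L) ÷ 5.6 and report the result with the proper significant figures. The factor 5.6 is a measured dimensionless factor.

1.2 L

5.2 L + 1.67 L = 6.87 L; the sum is limited to 1 decimal place (2 s.f.).
Carrying full precision, 6.87 ÷ 5.6 = 1.22678571429… L; 5.6 has 2 s.f., so the result keeps min(2, 2) = 2 s.f.
Rounded to 2 significant figures: 1.2 L.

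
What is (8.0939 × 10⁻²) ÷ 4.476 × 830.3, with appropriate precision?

15.01

(8.0939 × 10⁻²) ÷ 4.476 × 830.3 = 15.0142206658…
Multiplication/division keeps the fewest significant figures: 8.0939 × 10⁻² → 5 s.f., 4.476 → 4 s.f., 830.3 → 4 s.f.; limit is 4.
Rounded to 4 significant figures: 15.01.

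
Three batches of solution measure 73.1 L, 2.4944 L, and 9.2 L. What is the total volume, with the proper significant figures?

84.8 L

73.1 L + 2.4944 L + 9.2 L = 84.7944 L.
Addition/subtraction keeps the fewest decimal places: 73.1 → 1 decimal place, 2.4944 → 4 decimal places, 9.2 → 1 decimal place; limit is 1.
Rounded to 1 decimal place: 84.8 L.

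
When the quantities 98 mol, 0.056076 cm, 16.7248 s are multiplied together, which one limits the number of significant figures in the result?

98 mol → 2 s.f.; 0.056076 cm → 5 s.f.; 16.7248 s → 6 s.f.
The fewest is 2 significant figures, from 98 mol.

98 mol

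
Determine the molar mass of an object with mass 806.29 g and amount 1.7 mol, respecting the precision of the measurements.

molar mass = 806.29 g ÷ 1.7 mol = 474.288235294… g/mol.
806.29 has 5 significant figures; 1.7 has 2.
Division/multiplication keeps the fewest: 2 significant figures.
Rounded: 4.7 × 10^2 g/mol.

4.7 × 10^2 g/mol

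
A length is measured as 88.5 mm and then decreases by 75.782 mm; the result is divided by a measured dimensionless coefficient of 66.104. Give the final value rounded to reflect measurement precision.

88.5 mm − 75.782 mm = 12.718 mm; the difference is limited to 1 decimal place (3 s.f.).
Carrying full precision, 12.718 ÷ 66.104 = 0.192393803703… mm; 66.104 has 5 s.f., so the result keeps min(3, 5) = 3 s.f.
Rounded to 3 significant figures: 0.192 mm.

0.192 mm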